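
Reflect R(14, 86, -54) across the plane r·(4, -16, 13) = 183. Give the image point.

(54, -74, 76)

n = (4, -16, 13), |n|² = 441, n·R − 183 = -2205, so t = -2205/441 = -5.
Foot F = R − (-5)·n = (34, 6, 11); the reflection is 2F − R = (54, -74, 76).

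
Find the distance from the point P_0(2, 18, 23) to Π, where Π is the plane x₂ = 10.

Normal vector n = (0, 1, 0), and n·(2, 18, 23) - 10 = 8.
|n| = √(0 + 1 + 0) = 1, so the distance is |8|/1 = 8.

8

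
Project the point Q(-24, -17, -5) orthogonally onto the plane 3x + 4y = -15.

(-9, 3, -5)

n = (3, 4, 0), |n|² = 25, and n·Q − (-15) = -125.
t = -125/25 = -5, so the foot is Q − t·n = (-24, -17, -5) − (-5)·(3, 4, 0) = (-9, 3, -5).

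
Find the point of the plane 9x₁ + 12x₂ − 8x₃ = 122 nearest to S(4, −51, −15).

(22, -27, -31)

n = (9, 12, −8), |n|² = 289, and n·S − 122 = -578.
t = -578/289 = -2, so the foot is S − t·n = (4, −51, −15) − (-2)·(9, 12, −8) = (22, −27, −31).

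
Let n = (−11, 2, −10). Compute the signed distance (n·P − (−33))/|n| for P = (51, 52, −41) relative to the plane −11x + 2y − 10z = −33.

n·P − (-33) = -14.
|n| = 15, so the signed distance is -14/15.

-14/15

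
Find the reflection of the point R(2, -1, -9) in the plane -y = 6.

(2, -11, -9)

With n = (0, -1, 0), the signed offset is (n·R − 6)/|n|² = -5/1 = -5.
R' = R − 2t·n = (2, -1, -9) − (-10)·(0, -1, 0) = (2, -11, -9).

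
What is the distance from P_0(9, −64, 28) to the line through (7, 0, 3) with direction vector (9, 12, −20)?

5√89

Direction vector d = (9, 12, −20).
AP = (2, −64, 25); AP·d = -1250, |AP|² = 4725, |d|² = 625.
distance² = |AP|² − (AP·d)²/|d|² = 4725 − 1562500/625 = 2225, so the distance is 5√89.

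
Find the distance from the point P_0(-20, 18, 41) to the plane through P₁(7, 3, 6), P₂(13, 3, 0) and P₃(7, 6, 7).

9√19/19

P₁P₂ = (6, 0, -6) and P₁P₃ = (0, 3, 1), so a normal is n = P₁P₂ × P₁P₃ = (18, -6, 18).
Then n·(-20, 18, 41) - 216 = 54.
|n| = √(324 + 36 + 324) = 6√19, so the distance is |54|/(6√19) = 9/√19.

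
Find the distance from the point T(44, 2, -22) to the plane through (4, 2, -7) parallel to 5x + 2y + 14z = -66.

2/3

Parallel planes share the normal n = (5, 2, 14); since (4, 2, -7) lies on the plane, its equation is 5x + 2y + 14z = -74.
Then n·(44, 2, -22) - (-74) = -10.
|n| = √(25 + 4 + 196) = 15, so the distance is |-10|/15 = 2/3.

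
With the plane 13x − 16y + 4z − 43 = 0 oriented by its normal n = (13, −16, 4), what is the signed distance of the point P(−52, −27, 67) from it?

-19/21

n·P − 43 = -19.
|n| = 21, so the signed distance is -19/21.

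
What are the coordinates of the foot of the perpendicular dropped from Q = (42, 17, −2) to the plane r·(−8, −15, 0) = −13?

The perpendicular from Q has direction n = (−8, −15, 0): r = (42, 17, −2) + λ(−8, −15, 0).
Substitute into the plane: n·(Q + λn) = -13 gives -591 + 289λ = -13, so λ = 2.
Foot = (42, 17, −2) + 2·(−8, −15, 0) = (26, −13, −2).

(26, -13, -2)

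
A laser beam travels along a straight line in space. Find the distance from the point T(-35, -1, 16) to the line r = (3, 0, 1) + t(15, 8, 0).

√514

Direction vector d = (15, 8, 0).
AP = (-38, -1, 15), and AP × d = (-120, 225, -289).
|AP × d|² = 148546 and |d|² = 289, so the distance is √(148546/289) = √514.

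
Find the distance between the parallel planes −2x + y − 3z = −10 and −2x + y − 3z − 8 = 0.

9√14/7

With common normal n = (−2, 1, −3) (|n| = √14), the distance is |(-10) − 8|/|n| = 18/√14 = 9√14/7.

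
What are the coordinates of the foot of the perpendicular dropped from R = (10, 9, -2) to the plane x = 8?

The perpendicular from R has direction n = (1, 0, 0): r = (10, 9, -2) + t(1, 0, 0).
Substitute into the plane: n·(R + tn) = 8 gives 10 + 1t = 8, so t = -2.
Foot = (10, 9, -2) + (-2)·(1, 0, 0) = (8, 9, -2).

(8, 9, -2)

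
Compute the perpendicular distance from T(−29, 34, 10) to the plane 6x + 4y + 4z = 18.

Normal vector n = (6, 4, 4), and n·(−29, 34, 10) − 18 = −16.
|n| = √(36 + 16 + 16) = 2√17, so the distance is |-16|/(2√17) = 8/√17.

8/√17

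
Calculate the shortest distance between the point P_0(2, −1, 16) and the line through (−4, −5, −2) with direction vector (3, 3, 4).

Direction vector d = (3, 3, 4).
AP = (6, 4, 18), and AP × d = (−38, 30, 6).
|AP × d|² = 2380 and |d|² = 34, so the distance is √(2380/34) = √70.

√70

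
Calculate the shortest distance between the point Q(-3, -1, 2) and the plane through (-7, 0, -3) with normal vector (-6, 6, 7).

5/11

The plane has equation n·(r − (-7, 0, -3)) = 0, i.e. n·r = 21.
Then n·(-3, -1, 2) - 21 = 5.
|n| = √(36 + 36 + 49) = 11, so the distance is |5|/11 = 5/11.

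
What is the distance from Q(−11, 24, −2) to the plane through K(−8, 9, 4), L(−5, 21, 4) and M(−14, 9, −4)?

9/√26

KL = (3, 12, 0) and KM = (−6, 0, −8), so a normal is n = KL × KM = (−96, 24, 72).
n = (−96, 24, 72); n·P − 1272 = 216; |n| = 24√26; distance = 216/(24√26) = 9√26/26.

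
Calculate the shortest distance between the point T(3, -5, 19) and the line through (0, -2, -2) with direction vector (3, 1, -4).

15

Direction vector d = (3, 1, -4).
AP = (3, -3, 21); AP·d = -78, |AP|² = 459, |d|² = 26.
distance² = |AP|² − (AP·d)²/|d|² = 459 − 6084/26 = 225, so the distance is 15.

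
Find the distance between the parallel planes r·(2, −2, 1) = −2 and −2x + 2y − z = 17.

Divide the second equation by -1 to match normals: 2x − 2y + z = -17.
With common normal n = (2, −2, 1) (|n| = 3), the distance is |(-2) − (-17)|/|n| = 15/3 = 5.

5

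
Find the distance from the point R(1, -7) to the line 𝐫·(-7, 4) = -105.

14√65/13

The normal to the line is n = (-7, 4) with |n| = √65.
|n·R − (-105)| = |-35 − (-105)| = 70, so the distance is 70/√65.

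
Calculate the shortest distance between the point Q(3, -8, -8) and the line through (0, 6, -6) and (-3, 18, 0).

A direction vector is d = (-3, 12, 6).
AP = (3, -14, -2), and AP × d = (-60, -12, -6).
|AP × d|² = 3780 and |d|² = 189, so the distance is √(3780/189) = √20 = 2√5.

2√5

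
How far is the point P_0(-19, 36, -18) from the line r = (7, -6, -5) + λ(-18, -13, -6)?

Direction vector d = (-18, -13, -6).
AP = (-26, 42, -13); AP·d = 0, |AP|² = 2609, |d|² = 529.
distance² = |AP|² − (AP·d)²/|d|² = 2609 − 0/529 = 2609, so the distance is √2609.

√2609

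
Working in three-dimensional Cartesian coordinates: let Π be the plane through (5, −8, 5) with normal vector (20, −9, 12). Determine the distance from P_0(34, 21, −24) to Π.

The plane has equation n·(r − (5, −8, 5)) = 0, i.e. n·r = 232.
Then n·(34, 21, −24) − 232 = −29.
|n| = √(400 + 81 + 144) = 25, so the distance is |-29|/25 = 29/25.

29/25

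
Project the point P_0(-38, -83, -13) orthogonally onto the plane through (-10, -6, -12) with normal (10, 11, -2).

(12, -28, -23)

n = (10, 11, -2), |n|² = 225, and n·P_0 − (-142) = -1125.
t = -1125/225 = -5, so the foot is P_0 − t·n = (-38, -83, -13) − (-5)·(10, 11, -2) = (12, -28, -23).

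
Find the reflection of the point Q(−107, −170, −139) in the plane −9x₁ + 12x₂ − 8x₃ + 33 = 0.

(-1747/17, -2986/17, -2299/17)

With n = (−9, 12, −8), the signed offset is (n·Q − (-33))/|n|² = 68/289 = 4/17.
Q' = Q − 2t·n = (−107, −170, −139) − (8/17)·(−9, 12, −8) = (−1747/17, −2986/17, −2299/17).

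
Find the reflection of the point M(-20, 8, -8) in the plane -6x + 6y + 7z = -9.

(-8, -4, -22)

With n = (-6, 6, 7), the signed offset is (n·M − (-9))/|n|² = 121/121 = 1.
M' = M − 2t·n = (-20, 8, -8) − 2·(-6, 6, 7) = (-8, -4, -22).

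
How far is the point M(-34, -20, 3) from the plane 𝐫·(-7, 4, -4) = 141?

5/9

Normal vector n = (-7, 4, -4), and n·(-34, -20, 3) - 141 = 5.
|n| = √(49 + 16 + 16) = 9, so the distance is |5|/9 = 5/9.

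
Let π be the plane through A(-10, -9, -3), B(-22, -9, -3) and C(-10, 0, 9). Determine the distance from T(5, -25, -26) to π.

1

AB = (-12, 0, 0) and AC = (0, 9, 12), so a normal is n = AB × AC = (0, 144, -108).
n = (0, 144, -108); n·P − (-972) = 180; |n| = 180; distance = 180/180 = 1.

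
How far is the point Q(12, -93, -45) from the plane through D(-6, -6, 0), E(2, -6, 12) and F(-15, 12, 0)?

27/√61

DE = (8, 0, 12) and DF = (-9, 18, 0), so a normal is n = DE × DF = (-216, -108, 144).
n = (-216, -108, 144); n·P − 1944 = -972; |n| = 36√61; distance = 972/(36√61) = 27√61/61.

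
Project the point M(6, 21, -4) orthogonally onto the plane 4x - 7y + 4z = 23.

n = (4, -7, 4), |n|² = 81, and n·M − 23 = -162.
t = -162/81 = -2, so the foot is M − t·n = (6, 21, -4) − (-2)·(4, -7, 4) = (14, 7, 4).

(14, 7, 4)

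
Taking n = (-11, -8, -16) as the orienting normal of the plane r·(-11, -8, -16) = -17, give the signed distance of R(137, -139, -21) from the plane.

n·R − (-17) = -42.
|n| = 21, so the signed distance is -42/21 = -2.

-2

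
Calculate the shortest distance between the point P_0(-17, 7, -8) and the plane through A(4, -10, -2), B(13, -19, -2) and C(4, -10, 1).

2√2

AB = (9, -9, 0) and AC = (0, 0, 3), so a normal is n = AB × AC = (-27, -27, 0).
Then n·(-17, 7, -8) - 162 = 108.
|n| = √(729 + 729 + 0) = 27√2, so the distance is |108|/(27√2) = 2√2.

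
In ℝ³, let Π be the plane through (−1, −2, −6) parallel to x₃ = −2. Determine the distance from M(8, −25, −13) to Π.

7

Parallel planes share the normal n = (0, 0, 1); since (−1, −2, −6) lies on the plane, its equation is x₃ = -6.
n = (0, 0, 1); n·P − (-6) = -7; |n| = 1; distance = 7/1 = 7.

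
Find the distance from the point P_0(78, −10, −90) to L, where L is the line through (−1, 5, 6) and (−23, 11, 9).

3√802

A direction vector is d = (−22, 6, 3).
AP = (79, −15, −96); AP·d = -2116, |AP|² = 15682, |d|² = 529.
distance² = |AP|² − (AP·d)²/|d|² = 15682 − 4477456/529 = 7218, so the distance is 3√802.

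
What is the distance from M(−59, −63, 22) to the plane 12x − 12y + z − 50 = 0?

n = (12, −12, 1); n·P − 50 = 20; |n| = 17; distance = 20/17.

20/17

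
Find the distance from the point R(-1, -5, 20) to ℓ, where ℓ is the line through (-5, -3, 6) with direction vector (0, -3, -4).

2√29

Direction vector d = (0, -3, -4).
AP = (4, -2, 14), and AP × d = (50, 16, -12).
|AP × d|² = 2900 and |d|² = 25, so the distance is √(2900/25) = √116 = 2√29.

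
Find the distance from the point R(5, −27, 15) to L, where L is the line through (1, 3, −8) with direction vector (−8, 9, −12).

Direction vector d = (−8, 9, −12).
AP = (4, −30, 23); AP·d = -578, |AP|² = 1445, |d|² = 289.
distance² = |AP|² − (AP·d)²/|d|² = 1445 − 334084/289 = 289, so the distance is 17.

17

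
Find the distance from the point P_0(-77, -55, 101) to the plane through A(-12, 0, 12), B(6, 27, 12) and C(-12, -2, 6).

AB = (18, 27, 0) and AC = (0, -2, -6), so a normal is n = AB × AC = (-162, 108, -36).
Then n·(-77, -55, 101) - 1512 = 1386.
|n| = √(26244 + 11664 + 1296) = 198, so the distance is |1386|/198 = 7.

7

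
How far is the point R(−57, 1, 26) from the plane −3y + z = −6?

29/√10

Normal vector n = (0, −3, 1), and n·(−57, 1, 26) − (−6) = 29.
|n| = √(0 + 9 + 1) = √10, so the distance is |29|/√10 = 29/√10.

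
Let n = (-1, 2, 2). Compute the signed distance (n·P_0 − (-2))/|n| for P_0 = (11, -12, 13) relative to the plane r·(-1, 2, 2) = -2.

-7/3

n·P_0 − (-2) = -7.
|n| = 3, so the signed distance is -7/3.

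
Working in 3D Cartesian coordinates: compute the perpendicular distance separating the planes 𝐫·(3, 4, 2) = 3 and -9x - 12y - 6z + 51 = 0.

Divide the second equation by -3 to match normals: 3x + 4y + 2z = 17.
Both planes have normal n = (3, 4, 2), |n| = √29. Any point on the first plane is at distance |17 − 3|/|n| = 14/√29 from the second.

14/√29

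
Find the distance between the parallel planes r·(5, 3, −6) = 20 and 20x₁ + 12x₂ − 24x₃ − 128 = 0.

12/√70

Divide the second equation by 4 to match normals: 5x₁ + 3x₂ − 6x₃ = 32.
Both planes have normal n = (5, 3, −6), |n| = √70. Any point on the first plane is at distance |32 − 20|/|n| = 12/√70 = 6√70/35 from the second.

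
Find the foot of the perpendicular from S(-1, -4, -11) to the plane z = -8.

(-1, -4, -8)

The perpendicular from S has direction n = (0, 0, 1): r = (-1, -4, -11) + λ(0, 0, 1).
Substitute into the plane: n·(S + λn) = -8 gives -11 + 1λ = -8, so λ = 3.
Foot = (-1, -4, -11) + 3·(0, 0, 1) = (-1, -4, -8).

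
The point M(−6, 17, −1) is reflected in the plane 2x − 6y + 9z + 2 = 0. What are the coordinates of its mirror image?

(-2, 5, 17)

With n = (2, −6, 9), the signed offset is (n·M − (-2))/|n|² = -121/121 = -1.
M' = M − 2t·n = (−6, 17, −1) − (-2)·(2, −6, 9) = (−2, 5, 17).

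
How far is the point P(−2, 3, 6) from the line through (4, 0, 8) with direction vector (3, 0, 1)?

Direction vector d = (3, 0, 1).
AP = (−6, 3, −2); AP·d = -20, |AP|² = 49, |d|² = 10.
distance² = |AP|² − (AP·d)²/|d|² = 49 − 400/10 = 9, so the distance is 3.

3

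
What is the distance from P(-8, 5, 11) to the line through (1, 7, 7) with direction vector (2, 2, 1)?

√65

Direction vector d = (2, 2, 1).
AP = (-9, -2, 4), and AP × d = (-10, 17, -14).
|AP × d|² = 585 and |d|² = 9, so the distance is √(585/9) = √65.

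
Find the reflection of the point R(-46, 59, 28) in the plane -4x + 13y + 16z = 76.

With n = (-4, 13, 16), the signed offset is (n·R − 76)/|n|² = 1323/441 = 3.
R' = R − 2t·n = (-46, 59, 28) − 6·(-4, 13, 16) = (-22, -19, -68).

(-22, -19, -68)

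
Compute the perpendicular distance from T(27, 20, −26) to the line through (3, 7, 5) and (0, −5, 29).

√410

A direction vector is d = (−3, −12, 24).
AP = (24, 13, −31), and AP × d = (−60, −483, −249).
|AP × d|² = 298890 and |d|² = 729, so the distance is √(298890/729) = √410.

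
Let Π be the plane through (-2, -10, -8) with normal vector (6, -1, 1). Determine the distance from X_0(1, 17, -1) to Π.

The plane has equation n·(r − (-2, -10, -8)) = 0, i.e. n·r = -10.
Then n·(1, 17, -1) - (-10) = -2.
|n| = √(36 + 1 + 1) = √38, so the distance is |-2|/√38 = √38/19.

2/√38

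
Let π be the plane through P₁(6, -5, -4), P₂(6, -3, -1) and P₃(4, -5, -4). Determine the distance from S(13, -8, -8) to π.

P₁P₂ = (0, 2, 3) and P₁P₃ = (-2, 0, 0), so a normal is n = P₁P₂ × P₁P₃ = (0, -6, 4).
Then n·(13, -8, -8) - 14 = 2.
|n| = √(0 + 36 + 16) = 2√13, so the distance is |2|/(2√13) = √13/13.

1/√13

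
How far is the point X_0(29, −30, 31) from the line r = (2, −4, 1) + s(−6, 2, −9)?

3√41

Direction vector d = (−6, 2, −9).
AP = (27, −26, 30), and AP × d = (174, 63, −102).
|AP × d|² = 44649 and |d|² = 121, so the distance is √(44649/121) = √369 = 3√41.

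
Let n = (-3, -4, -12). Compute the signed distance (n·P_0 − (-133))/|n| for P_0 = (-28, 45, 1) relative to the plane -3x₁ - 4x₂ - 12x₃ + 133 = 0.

25/13

n·P_0 − (-133) = 25.
|n| = 13, so the signed distance is 25/13.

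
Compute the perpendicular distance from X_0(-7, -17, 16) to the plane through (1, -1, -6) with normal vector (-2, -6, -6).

10√19/19

The plane has equation n·(r − (1, -1, -6)) = 0, i.e. n·r = 40.
Then n·(-7, -17, 16) - 40 = -20.
|n| = √(4 + 36 + 36) = 2√19, so the distance is |-20|/(2√19) = 10√19/19.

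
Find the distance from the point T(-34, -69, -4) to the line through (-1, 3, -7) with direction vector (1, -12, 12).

Direction vector d = (1, -12, 12).
AP = (-33, -72, 3), and AP × d = (-828, 399, 468).
|AP × d|² = 1063809 and |d|² = 289, so the distance is √(1063809/289) = √3681 = 3√409.

3√409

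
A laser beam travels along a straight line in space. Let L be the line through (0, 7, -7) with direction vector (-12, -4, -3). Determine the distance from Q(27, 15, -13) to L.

Direction vector d = (-12, -4, -3).
AP = (27, 8, -6), and AP × d = (-48, 153, -12).
|AP × d|² = 25857 and |d|² = 169, so the distance is √(25857/169) = √153 = 3√17.

3√17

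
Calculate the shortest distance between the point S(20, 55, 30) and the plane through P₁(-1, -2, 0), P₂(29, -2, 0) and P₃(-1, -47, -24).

P₁P₂ = (30, 0, 0) and P₁P₃ = (0, -45, -24), so a normal is n = P₁P₂ × P₁P₃ = (0, 720, -1350).
Then n·(20, 55, 30) - (-1440) = 540.
|n| = √(0 + 518400 + 1822500) = 1530, so the distance is |540|/1530 = 6/17.

6/17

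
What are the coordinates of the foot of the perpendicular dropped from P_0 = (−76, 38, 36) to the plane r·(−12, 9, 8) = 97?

(-16, -7, -4)

n = (−12, 9, 8), |n|² = 289, and n·P_0 − 97 = 1445.
t = 1445/289 = 5, so the foot is P_0 − t·n = (−76, 38, 36) − 5·(−12, 9, 8) = (−16, −7, −4).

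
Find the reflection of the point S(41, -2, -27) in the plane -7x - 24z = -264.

n = (-7, 0, -24), |n|² = 625, n·S − (-264) = 625, so t = 625/625 = 1.
Foot F = S − 1·n = (48, -2, -3); the reflection is 2F − S = (55, -2, 21).

(55, -2, 21)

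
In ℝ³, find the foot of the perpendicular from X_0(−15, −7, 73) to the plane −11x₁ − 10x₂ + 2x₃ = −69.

The perpendicular from X_0 has direction n = (−11, −10, 2): r = (−15, −7, 73) + λ(−11, −10, 2).
Substitute into the plane: n·(X_0 + λn) = -69 gives 381 + 225λ = -69, so λ = -2.
Foot = (−15, −7, 73) + (-2)·(−11, −10, 2) = (7, 13, 69).

(7, 13, 69)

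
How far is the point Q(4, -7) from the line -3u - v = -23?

The normal to the line is n = (-3, -1) with |n| = √10.
|n·Q − (-23)| = |-5 − (-23)| = 18, so the distance is 18/√10 = 9√10/5.

9√10/5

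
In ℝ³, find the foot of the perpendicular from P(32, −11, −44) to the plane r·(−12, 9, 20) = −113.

n = (−12, 9, 20), |n|² = 625, and n·P − (-113) = -1250.
t = -1250/625 = -2, so the foot is P − t·n = (32, −11, −44) − (-2)·(−12, 9, 20) = (8, 7, −4).

(8, 7, -4)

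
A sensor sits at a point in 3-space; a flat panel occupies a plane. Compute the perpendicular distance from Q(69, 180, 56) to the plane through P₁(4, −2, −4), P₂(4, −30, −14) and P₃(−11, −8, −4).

P₁P₂ = (0, −28, −10) and P₁P₃ = (−15, −6, 0), so a normal is n = P₁P₂ × P₁P₃ = (−60, 150, −420).
Then n·(69, 180, 56) − 1140 = −1800.
|n| = √(3600 + 22500 + 176400) = 450, so the distance is |-1800|/450 = 4.

4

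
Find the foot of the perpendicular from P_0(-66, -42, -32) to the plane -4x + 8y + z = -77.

(-202/3, -118/3, -95/3)

The perpendicular from P_0 has direction n = (-4, 8, 1): r = (-66, -42, -32) + λ(-4, 8, 1).
Substitute into the plane: n·(P_0 + λn) = -77 gives -104 + 81λ = -77, so λ = 1/3.
Foot = (-66, -42, -32) + (1/3)·(-4, 8, 1) = (-202/3, -118/3, -95/3).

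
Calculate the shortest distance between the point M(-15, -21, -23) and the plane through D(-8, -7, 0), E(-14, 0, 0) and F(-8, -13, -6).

DE = (-6, 7, 0) and DF = (0, -6, -6), so a normal is n = DE × DF = (-42, -36, 36).
n = (-42, -36, 36); n·P − 588 = -30; |n| = 66; distance = 30/66 = 5/11.

5/11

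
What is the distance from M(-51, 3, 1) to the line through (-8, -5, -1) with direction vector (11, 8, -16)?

Direction vector d = (11, 8, -16).
AP = (-43, 8, 2); AP·d = -441, |AP|² = 1917, |d|² = 441.
distance² = |AP|² − (AP·d)²/|d|² = 1917 − 194481/441 = 1476, so the distance is 6√41.

6√41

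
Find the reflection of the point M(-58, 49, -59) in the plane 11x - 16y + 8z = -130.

(30, -79, 5)

With n = (11, -16, 8), the signed offset is (n·M − (-130))/|n|² = -1764/441 = -4.
M' = M − 2t·n = (-58, 49, -59) − (-8)·(11, -16, 8) = (30, -79, 5).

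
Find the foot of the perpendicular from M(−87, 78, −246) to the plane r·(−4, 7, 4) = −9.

The perpendicular from M has direction n = (−4, 7, 4): r = (−87, 78, −246) + t(−4, 7, 4).
Substitute into the plane: n·(M + tn) = -9 gives -90 + 81t = -9, so t = 1.
Foot = (−87, 78, −246) + 1·(−4, 7, 4) = (−91, 85, −242).

(-91, 85, -242)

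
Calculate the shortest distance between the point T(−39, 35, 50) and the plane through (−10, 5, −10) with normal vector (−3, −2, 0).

27/√13

The plane has equation n·(r − (−10, 5, −10)) = 0, i.e. n·r = 20.
Then n·(−39, 35, 50) − 20 = 27.
|n| = √(9 + 4 + 0) = √13, so the distance is |27|/√13 = 27/√13.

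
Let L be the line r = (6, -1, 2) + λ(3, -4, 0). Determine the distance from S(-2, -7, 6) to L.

2√29

Direction vector d = (3, -4, 0).
AP = (-8, -6, 4), and AP × d = (16, 12, 50).
|AP × d|² = 2900 and |d|² = 25, so the distance is √(2900/25) = √116 = 2√29.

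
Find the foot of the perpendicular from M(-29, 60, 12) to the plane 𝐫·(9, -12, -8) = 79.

(7, 12, -20)

n = (9, -12, -8), |n|² = 289, and n·M − 79 = -1156.
t = -1156/289 = -4, so the foot is M − t·n = (-29, 60, 12) − (-4)·(9, -12, -8) = (7, 12, -20).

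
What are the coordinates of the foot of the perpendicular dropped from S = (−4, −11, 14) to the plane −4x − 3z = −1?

n = (−4, 0, −3), |n|² = 25, and n·S − (-1) = -25.
t = -25/25 = -1, so the foot is S − t·n = (−4, −11, 14) − (-1)·(−4, 0, −3) = (−8, −11, 11).

(-8, -11, 11)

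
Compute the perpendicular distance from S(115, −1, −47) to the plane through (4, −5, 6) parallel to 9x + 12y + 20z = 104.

13/25

Parallel planes share the normal n = (9, 12, 20); since (4, −5, 6) lies on the plane, its equation is 9x + 12y + 20z = 96.
n = (9, 12, 20); n·P − 96 = -13; |n| = 25; distance = 13/25.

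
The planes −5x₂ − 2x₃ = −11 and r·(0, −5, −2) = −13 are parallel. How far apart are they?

With common normal n = (0, −5, −2) (|n| = √29), the distance is |(-11) − (-13)|/|n| = 2/√29 = 2√29/29.

2/√29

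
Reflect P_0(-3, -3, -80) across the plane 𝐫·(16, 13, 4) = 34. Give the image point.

(29, 23, -72)

With n = (16, 13, 4), the signed offset is (n·P_0 − 34)/|n|² = -441/441 = -1.
P_0' = P_0 − 2t·n = (-3, -3, -80) − (-2)·(16, 13, 4) = (29, 23, -72).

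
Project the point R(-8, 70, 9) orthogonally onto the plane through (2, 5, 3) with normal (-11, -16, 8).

n = (-11, -16, 8), |n|² = 441, and n·R − (-78) = -882.
t = -882/441 = -2, so the foot is R − t·n = (-8, 70, 9) − (-2)·(-11, -16, 8) = (-30, 38, 25).

(-30, 38, 25)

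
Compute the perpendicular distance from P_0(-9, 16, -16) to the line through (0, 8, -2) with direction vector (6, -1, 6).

Direction vector d = (6, -1, 6).
AP = (-9, 8, -14); AP·d = -146, |AP|² = 341, |d|² = 73.
distance² = |AP|² − (AP·d)²/|d|² = 341 − 21316/73 = 49, so the distance is 7.

7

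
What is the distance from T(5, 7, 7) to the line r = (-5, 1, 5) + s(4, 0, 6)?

Direction vector d = (4, 0, 6).
AP = (10, 6, 2), and AP × d = (36, -52, -24).
|AP × d|² = 4576 and |d|² = 52, so the distance is √(4576/52) = √88 = 2√22.

2√22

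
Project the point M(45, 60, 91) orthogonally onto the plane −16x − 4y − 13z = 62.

n = (−16, −4, −13), |n|² = 441, and n·M − 62 = -2205.
t = -2205/441 = -5, so the foot is M − t·n = (45, 60, 91) − (-5)·(−16, −4, −13) = (−35, 40, 26).

(-35, 40, 26)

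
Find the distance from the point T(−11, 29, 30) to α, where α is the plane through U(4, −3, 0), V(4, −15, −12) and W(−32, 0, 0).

UV = (0, −12, −12) and UW = (−36, 3, 0), so a normal is n = UV × UW = (36, 432, −432).
Then n·(−11, 29, 30) − (−1152) = 324.
|n| = √(1296 + 186624 + 186624) = 612, so the distance is |324|/612 = 9/17.

9/17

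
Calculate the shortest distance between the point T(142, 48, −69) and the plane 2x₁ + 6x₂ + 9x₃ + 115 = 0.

Normal vector n = (2, 6, 9), and n·(142, 48, −69) − (−115) = 66.
|n| = √(4 + 36 + 81) = 11, so the distance is |66|/11 = 6.

6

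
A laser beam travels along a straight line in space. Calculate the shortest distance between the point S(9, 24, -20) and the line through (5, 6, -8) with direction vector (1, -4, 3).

Direction vector d = (1, -4, 3).
AP = (4, 18, -12); AP·d = -104, |AP|² = 484, |d|² = 26.
distance² = |AP|² − (AP·d)²/|d|² = 484 − 10816/26 = 68, so the distance is 2√17.

2√17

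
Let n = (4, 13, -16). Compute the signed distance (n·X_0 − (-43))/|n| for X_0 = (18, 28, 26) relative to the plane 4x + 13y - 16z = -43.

3

n·X_0 − (-43) = 63.
|n| = 21, so the signed distance is 63/21 = 3.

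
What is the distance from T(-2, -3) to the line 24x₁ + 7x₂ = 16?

d = |24·(-2) + 7·(-3) − 16| / √(576 + 49) = |-85|/25 = 17/5.

17/5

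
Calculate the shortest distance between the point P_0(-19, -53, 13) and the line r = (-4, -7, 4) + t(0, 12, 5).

√901

Direction vector d = (0, 12, 5).
AP = (-15, -46, 9); AP·d = -507, |AP|² = 2422, |d|² = 169.
distance² = |AP|² − (AP·d)²/|d|² = 2422 − 257049/169 = 901, so the distance is √901.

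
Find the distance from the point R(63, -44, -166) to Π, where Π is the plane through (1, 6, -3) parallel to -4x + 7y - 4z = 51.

6

Parallel planes share the normal n = (-4, 7, -4); since (1, 6, -3) lies on the plane, its equation is -4x + 7y - 4z = 50.
Then n·(63, -44, -166) - 50 = 54.
|n| = √(16 + 49 + 16) = 9, so the distance is |54|/9 = 6.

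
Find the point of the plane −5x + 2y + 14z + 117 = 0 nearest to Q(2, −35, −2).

(11/5, -877/25, -64/25)

n = (−5, 2, 14), |n|² = 225, and n·Q − (-117) = 9.
t = 9/225 = 1/25, so the foot is Q − t·n = (2, −35, −2) − (1/25)·(−5, 2, 14) = (11/5, −877/25, −64/25).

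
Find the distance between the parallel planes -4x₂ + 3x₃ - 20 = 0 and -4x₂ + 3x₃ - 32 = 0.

12/5

With common normal n = (0, -4, 3) (|n| = 5), the distance is |20 − 32|/|n| = 12/5.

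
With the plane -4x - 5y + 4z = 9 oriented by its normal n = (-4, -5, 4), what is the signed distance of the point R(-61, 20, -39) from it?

n·R − 9 = -21.
|n| = √57, so the signed distance is -21/√57.

-21/√57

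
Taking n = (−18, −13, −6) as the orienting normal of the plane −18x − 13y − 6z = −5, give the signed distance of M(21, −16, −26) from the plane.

n·M − (-5) = -9.
|n| = 23, so the signed distance is -9/23.

-9/23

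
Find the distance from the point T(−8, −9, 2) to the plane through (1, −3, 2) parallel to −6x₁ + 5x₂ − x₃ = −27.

24/√62

Parallel planes share the normal n = (−6, 5, −1); since (1, −3, 2) lies on the plane, its equation is −6x₁ + 5x₂ − x₃ = -23.
Then n·(−8, −9, 2) − (−23) = 24.
|n| = √(36 + 25 + 1) = √62, so the distance is |24|/√62 = 24/√62.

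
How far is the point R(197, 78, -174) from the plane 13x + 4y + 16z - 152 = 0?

Normal vector n = (13, 4, 16), and n·(197, 78, -174) - 152 = -63.
|n| = √(169 + 16 + 256) = 21, so the distance is |-63|/21 = 3.

3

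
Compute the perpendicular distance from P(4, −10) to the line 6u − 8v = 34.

The normal to the line is n = (6, −8) with |n| = 10.
|n·P − 34| = |104 − 34| = 70, so the distance is 70/10 = 7.

7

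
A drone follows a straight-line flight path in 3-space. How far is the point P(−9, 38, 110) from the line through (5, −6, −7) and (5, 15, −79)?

A direction vector is d = (0, 21, −72).
AP = (−14, 44, 117); AP·d = -7500, |AP|² = 15821, |d|² = 5625.
distance² = |AP|² − (AP·d)²/|d|² = 15821 − 56250000/5625 = 5821, so the distance is √5821.

√5821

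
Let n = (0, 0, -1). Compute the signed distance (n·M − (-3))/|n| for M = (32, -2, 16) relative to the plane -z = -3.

-13

n·M − (-3) = -13.
|n| = 1, so the signed distance is -13/1 = -13.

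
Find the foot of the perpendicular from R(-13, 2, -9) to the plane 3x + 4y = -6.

(-10, 6, -9)

n = (3, 4, 0), |n|² = 25, and n·R − (-6) = -25.
t = -25/25 = -1, so the foot is R − t·n = (-13, 2, -9) − (-1)·(3, 4, 0) = (-10, 6, -9).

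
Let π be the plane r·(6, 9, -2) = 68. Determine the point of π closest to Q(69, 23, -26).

(39, -22, -16)

n = (6, 9, -2), |n|² = 121, and n·Q − 68 = 605.
t = 605/121 = 5, so the foot is Q − t·n = (69, 23, -26) − 5·(6, 9, -2) = (39, -22, -16).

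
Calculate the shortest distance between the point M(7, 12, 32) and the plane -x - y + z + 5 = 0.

6√3

Normal vector n = (-1, -1, 1), and n·(7, 12, 32) - (-5) = 18.
|n| = √(1 + 1 + 1) = √3, so the distance is |18|/√3 = 6√3.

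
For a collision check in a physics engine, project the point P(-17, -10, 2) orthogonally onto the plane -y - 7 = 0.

n = (0, -1, 0), |n|² = 1, and n·P − 7 = 3.
t = 3/1 = 3, so the foot is P − t·n = (-17, -10, 2) − 3·(0, -1, 0) = (-17, -7, 2).

(-17, -7, 2)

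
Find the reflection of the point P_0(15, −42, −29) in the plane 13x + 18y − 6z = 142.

With n = (13, 18, −6), the signed offset is (n·P_0 − 142)/|n|² = -529/529 = -1.
P_0' = P_0 − 2t·n = (15, −42, −29) − (-2)·(13, 18, −6) = (41, −6, −41).

(41, -6, -41)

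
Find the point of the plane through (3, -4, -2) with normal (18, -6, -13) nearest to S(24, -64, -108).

n = (18, -6, -13), |n|² = 529, and n·S − 104 = 2116.
t = 2116/529 = 4, so the foot is S − t·n = (24, -64, -108) − 4·(18, -6, -13) = (-48, -40, -56).

(-48, -40, -56)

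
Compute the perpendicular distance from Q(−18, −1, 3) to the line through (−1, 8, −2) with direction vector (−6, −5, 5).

Direction vector d = (−6, −5, 5).
AP = (−17, −9, 5); AP·d = 172, |AP|² = 395, |d|² = 86.
distance² = |AP|² − (AP·d)²/|d|² = 395 − 29584/86 = 51, so the distance is √51.

√51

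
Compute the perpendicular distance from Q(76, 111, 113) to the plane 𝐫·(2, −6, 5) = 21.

n = (2, −6, 5); n·P − 21 = 30; |n| = √65; distance = 30/√65.

30/√65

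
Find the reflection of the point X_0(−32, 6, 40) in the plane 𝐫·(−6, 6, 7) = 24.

(16, -42, -16)

n = (−6, 6, 7), |n|² = 121, n·X_0 − 24 = 484, so t = 484/121 = 4.
Foot F = X_0 − 4·n = (−8, −18, 12); the reflection is 2F − X_0 = (16, −42, −16).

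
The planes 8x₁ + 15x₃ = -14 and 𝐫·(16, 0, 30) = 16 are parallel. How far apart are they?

22/17

Divide the second equation by 2 to match normals: 8x₁ + 15x₃ = 8.
With common normal n = (8, 0, 15) (|n| = 17), the distance is |(-14) − 8|/|n| = 22/17.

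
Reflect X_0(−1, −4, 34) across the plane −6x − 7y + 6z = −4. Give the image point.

With n = (−6, −7, 6), the signed offset is (n·X_0 − (-4))/|n|² = 242/121 = 2.
X_0' = X_0 − 2t·n = (−1, −4, 34) − 4·(−6, −7, 6) = (23, 24, 10).

(23, 24, 10)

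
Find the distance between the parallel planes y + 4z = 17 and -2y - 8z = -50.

Divide the second equation by -2 to match normals: y + 4z = 25.
With common normal n = (0, 1, 4) (|n| = √17), the distance is |17 − 25|/|n| = 8/√17 = 8√17/17.

8√17/17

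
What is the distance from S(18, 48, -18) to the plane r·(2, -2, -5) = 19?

Normal vector n = (2, -2, -5), and n·(18, 48, -18) - 19 = 11.
|n| = √(4 + 4 + 25) = √33, so the distance is |11|/√33 = √33/3.

√33/3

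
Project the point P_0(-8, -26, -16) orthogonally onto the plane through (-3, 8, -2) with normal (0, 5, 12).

(-8, -16, 8)

The perpendicular from P_0 has direction n = (0, 5, 12): r = (-8, -26, -16) + t(0, 5, 12).
Substitute into the plane: n·(P_0 + tn) = 16 gives -322 + 169t = 16, so t = 2.
Foot = (-8, -26, -16) + 2·(0, 5, 12) = (-8, -16, 8).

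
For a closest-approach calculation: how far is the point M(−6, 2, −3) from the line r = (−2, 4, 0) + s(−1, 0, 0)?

Direction vector d = (−1, 0, 0).
AP = (−4, −2, −3); AP·d = 4, |AP|² = 29, |d|² = 1.
distance² = |AP|² − (AP·d)²/|d|² = 29 − 16/1 = 13, so the distance is √13.

√13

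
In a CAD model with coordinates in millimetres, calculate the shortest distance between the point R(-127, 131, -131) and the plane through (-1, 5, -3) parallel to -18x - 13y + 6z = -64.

Parallel planes share the normal n = (-18, -13, 6); since (-1, 5, -3) lies on the plane, its equation is -18x - 13y + 6z = -65.
n = (-18, -13, 6); n·P − (-65) = -138; |n| = 23; distance = 138/23 = 6.

6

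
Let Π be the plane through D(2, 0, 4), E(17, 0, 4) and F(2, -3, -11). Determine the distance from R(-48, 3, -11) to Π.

DE = (15, 0, 0) and DF = (0, -3, -15), so a normal is n = DE × DF = (0, 225, -45).
Then n·(-48, 3, -11) - (-180) = 1350.
|n| = √(0 + 50625 + 2025) = 45√26, so the distance is |1350|/(45√26) = 15√26/13.

30/√26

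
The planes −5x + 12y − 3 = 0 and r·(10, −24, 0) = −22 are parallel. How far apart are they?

Divide the second equation by -2 to match normals: −5x + 12y = 11.
With common normal n = (−5, 12, 0) (|n| = 13), the distance is |3 − 11|/|n| = 8/13.

8/13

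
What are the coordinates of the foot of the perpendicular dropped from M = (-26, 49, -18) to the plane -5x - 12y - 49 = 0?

(-41, 13, -18)

n = (-5, -12, 0), |n|² = 169, and n·M − 49 = -507.
t = -507/169 = -3, so the foot is M − t·n = (-26, 49, -18) − (-3)·(-5, -12, 0) = (-41, 13, -18).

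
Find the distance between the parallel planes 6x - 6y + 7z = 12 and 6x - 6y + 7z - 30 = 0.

18/11

With common normal n = (6, -6, 7) (|n| = 11), the distance is |12 − 30|/|n| = 18/11.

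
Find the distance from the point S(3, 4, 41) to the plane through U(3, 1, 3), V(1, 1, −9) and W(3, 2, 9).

UV = (−2, 0, −12) and UW = (0, 1, 6), so a normal is n = UV × UW = (12, 12, −2).
n = (12, 12, −2); n·P − 42 = -40; |n| = 2√73; distance = 40/(2√73) = 20√73/73.

20/√73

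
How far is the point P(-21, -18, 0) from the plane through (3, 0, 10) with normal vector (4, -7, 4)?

10/9

The plane has equation n·(r − (3, 0, 10)) = 0, i.e. n·r = 52.
n = (4, -7, 4); n·P − 52 = -10; |n| = 9; distance = 10/9.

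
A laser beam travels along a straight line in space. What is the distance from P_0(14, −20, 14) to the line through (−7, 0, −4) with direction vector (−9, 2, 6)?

Direction vector d = (−9, 2, 6).
AP = (21, −20, 18); AP·d = -121, |AP|² = 1165, |d|² = 121.
distance² = |AP|² − (AP·d)²/|d|² = 1165 − 14641/121 = 1044, so the distance is 6√29.

6√29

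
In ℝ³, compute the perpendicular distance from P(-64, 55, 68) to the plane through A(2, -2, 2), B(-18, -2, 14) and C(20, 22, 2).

3/5

AB = (-20, 0, 12) and AC = (18, 24, 0), so a normal is n = AB × AC = (-288, 216, -480).
Then n·(-64, 55, 68) - (-1968) = -360.
|n| = √(82944 + 46656 + 230400) = 600, so the distance is |-360|/600 = 3/5.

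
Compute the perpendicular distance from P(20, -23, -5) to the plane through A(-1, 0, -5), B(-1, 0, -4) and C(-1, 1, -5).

AB = (0, 0, 1) and AC = (0, 1, 0), so a normal is n = AB × AC = (-1, 0, 0).
Then n·(20, -23, -5) - 1 = -21.
|n| = √(1 + 0 + 0) = 1, so the distance is |-21|/1 = 21.

21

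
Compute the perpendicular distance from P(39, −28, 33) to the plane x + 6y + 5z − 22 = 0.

Normal vector n = (1, 6, 5), and n·(39, −28, 33) − 22 = 14.
|n| = √(1 + 36 + 25) = √62, so the distance is |14|/√62 = 7√62/31.

7√62/31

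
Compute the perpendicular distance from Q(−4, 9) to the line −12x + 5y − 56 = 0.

37/13

d = |(-12)·(-4) + 5·9 − 56| / √(144 + 25) = |37|/13 = 37/13.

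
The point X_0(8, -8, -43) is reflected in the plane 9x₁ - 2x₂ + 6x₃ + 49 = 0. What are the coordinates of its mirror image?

(26, -12, -31)

With n = (9, -2, 6), the signed offset is (n·X_0 − (-49))/|n|² = -121/121 = -1.
X_0' = X_0 − 2t·n = (8, -8, -43) − (-2)·(9, -2, 6) = (26, -12, -31).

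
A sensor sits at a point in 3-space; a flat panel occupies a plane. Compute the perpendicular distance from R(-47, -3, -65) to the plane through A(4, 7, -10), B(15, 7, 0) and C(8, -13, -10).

5

AB = (11, 0, 10) and AC = (4, -20, 0), so a normal is n = AB × AC = (200, 40, -220).
d = |200·(-47) + 40·(-3) + (-220)·(-65) − 3280| / √(40000 + 1600 + 48400) = |1500| / 300 = 5.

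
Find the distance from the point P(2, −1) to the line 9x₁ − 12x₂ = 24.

2/5

The normal to the line is n = (9, −12) with |n| = 15.
|n·P − 24| = |30 − 24| = 6, so the distance is 6/15 = 2/5.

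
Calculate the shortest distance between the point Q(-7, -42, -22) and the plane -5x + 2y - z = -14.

13/√30

n = (-5, 2, -1); n·P − (-14) = -13; |n| = √30; distance = 13/√30.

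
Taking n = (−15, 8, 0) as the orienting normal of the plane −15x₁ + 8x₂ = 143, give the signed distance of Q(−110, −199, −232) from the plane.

-5

n·Q − 143 = -85.
|n| = 17, so the signed distance is -85/17 = -5.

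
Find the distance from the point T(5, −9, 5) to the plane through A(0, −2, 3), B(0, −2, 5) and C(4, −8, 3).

√13/13

AB = (0, 0, 2) and AC = (4, −6, 0), so a normal is n = AB × AC = (12, 8, 0).
Then n·(5, −9, 5) − (−16) = 4.
|n| = √(144 + 64 + 0) = 4√13, so the distance is |4|/(4√13) = √13/13.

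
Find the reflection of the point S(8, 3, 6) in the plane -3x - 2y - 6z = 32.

With n = (-3, -2, -6), the signed offset is (n·S − 32)/|n|² = -98/49 = -2.
S' = S − 2t·n = (8, 3, 6) − (-4)·(-3, -2, -6) = (-4, -5, -18).

(-4, -5, -18)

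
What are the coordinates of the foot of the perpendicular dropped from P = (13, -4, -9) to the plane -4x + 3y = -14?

The perpendicular from P has direction n = (-4, 3, 0): r = (13, -4, -9) + μ(-4, 3, 0).
Substitute into the plane: n·(P + μn) = -14 gives -64 + 25μ = -14, so μ = 2.
Foot = (13, -4, -9) + 2·(-4, 3, 0) = (5, 2, -9).

(5, 2, -9)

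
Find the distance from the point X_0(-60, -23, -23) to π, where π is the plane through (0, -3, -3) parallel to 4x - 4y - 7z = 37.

20/9

Parallel planes share the normal n = (4, -4, -7); since (0, -3, -3) lies on the plane, its equation is 4x - 4y - 7z = 33.
d = |4·(-60) + (-4)·(-23) + (-7)·(-23) − 33| / √(16 + 16 + 49) = |-20| / 9 = 20/9.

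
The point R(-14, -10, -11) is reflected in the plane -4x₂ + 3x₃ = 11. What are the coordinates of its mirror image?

(-14, -282/25, -251/25)

With n = (0, -4, 3), the signed offset is (n·R − 11)/|n|² = -4/25.
R' = R − 2t·n = (-14, -10, -11) − (-8/25)·(0, -4, 3) = (-14, -282/25, -251/25).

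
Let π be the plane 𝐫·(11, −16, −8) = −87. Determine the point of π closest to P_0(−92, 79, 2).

n = (11, −16, −8), |n|² = 441, and n·P_0 − (-87) = -2205.
t = -2205/441 = -5, so the foot is P_0 − t·n = (−92, 79, 2) − (-5)·(11, −16, −8) = (−37, −1, −38).

(-37, -1, -38)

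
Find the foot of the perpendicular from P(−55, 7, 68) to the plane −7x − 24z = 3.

n = (−7, 0, −24), |n|² = 625, and n·P − 3 = -1250.
t = -1250/625 = -2, so the foot is P − t·n = (−55, 7, 68) − (-2)·(−7, 0, −24) = (−69, 7, 20).

(-69, 7, 20)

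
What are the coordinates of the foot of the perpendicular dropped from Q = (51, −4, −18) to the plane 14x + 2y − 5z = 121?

The perpendicular from Q has direction n = (14, 2, −5): r = (51, −4, −18) + t(14, 2, −5).
Substitute into the plane: n·(Q + tn) = 121 gives 796 + 225t = 121, so t = -3.
Foot = (51, −4, −18) + (-3)·(14, 2, −5) = (9, −10, −3).

(9, -10, -3)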